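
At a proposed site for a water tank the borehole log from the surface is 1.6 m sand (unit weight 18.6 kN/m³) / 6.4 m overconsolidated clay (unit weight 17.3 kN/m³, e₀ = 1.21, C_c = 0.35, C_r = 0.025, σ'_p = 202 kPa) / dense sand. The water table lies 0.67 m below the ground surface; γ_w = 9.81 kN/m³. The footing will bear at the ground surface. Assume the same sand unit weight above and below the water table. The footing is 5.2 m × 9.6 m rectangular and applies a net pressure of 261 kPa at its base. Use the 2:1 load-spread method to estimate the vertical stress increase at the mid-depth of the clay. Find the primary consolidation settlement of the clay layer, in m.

S_c ≈ 0.0348 m

Mid-depth of clay below the ground surface: z = 1.6 + 6.4/2 = 4.8 m.
Total vertical stress at mid-clay: σ_v = 18.6×1.6 + 17.3×3.2 = 85.12 kPa.
Pore pressure: u = 9.81×(4.8 − 0.67) = 40.515 kPa.
Initial effective stress: σ'_0 = σ_v − u = 85.12 − 40.515 = 44.605 kPa.
Stress increase at mid-clay by the 2:1 spreading method:
Δσ = qBL/((B+z)(L+z)) = 261×5.2×9.6/((5.2+4.8)(9.6+4.8)) = 90.48 kPa
Final effective stress: σ'_f = 44.605 + 90.48 = 135.09 kPa.
σ'_f = 135.09 ≤ σ'_p = 202 kPa, so the clay remains overconsolidated and only the recompression index applies:
S_c = C_r·H/(1+e₀)·log₁₀(σ'_f/σ'_0) = 0.025×6.4/2.21×log₁₀(135.09/44.605)
    = 0.072398 × 0.48124 = 0.03484 m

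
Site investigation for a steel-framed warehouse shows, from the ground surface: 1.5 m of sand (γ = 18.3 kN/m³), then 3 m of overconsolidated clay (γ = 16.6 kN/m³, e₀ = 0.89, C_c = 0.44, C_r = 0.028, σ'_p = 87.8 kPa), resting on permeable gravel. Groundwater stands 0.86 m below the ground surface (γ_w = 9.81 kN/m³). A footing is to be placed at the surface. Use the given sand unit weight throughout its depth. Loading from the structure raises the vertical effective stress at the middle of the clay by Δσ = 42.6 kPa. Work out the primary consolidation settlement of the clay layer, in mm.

S_c ≈ 16.6 mm

Mid-depth of clay below the ground surface: z = 1.5 + 3/2 = 3 m.
Total vertical stress at mid-clay: σ_v = 18.3×1.5 + 16.6×1.5 = 52.35 kPa.
Pore pressure: u = 9.81×(3 − 0.86) = 20.993 kPa.
Initial effective stress: σ'_0 = σ_v − u = 52.35 − 20.993 = 31.357 kPa.
Final effective stress: σ'_f = 31.357 + 42.6 = 73.957 kPa.
σ'_f = 73.957 ≤ σ'_p = 87.8 kPa, so the clay remains overconsolidated and only the recompression index applies:
S_c = C_r·H/(1+e₀)·log₁₀(σ'_f/σ'_0) = 0.028×3/1.89×log₁₀(73.957/31.357)
    = 0.044444 × 0.37264 = 0.01656 m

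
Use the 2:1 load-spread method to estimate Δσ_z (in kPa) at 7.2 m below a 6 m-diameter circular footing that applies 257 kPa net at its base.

Δσ_z ≈ 53.1 kPa

By the 2:1 method the load spreads at 1 horizontal : 2 vertical, so at depth z the loaded area has grown by z in each plan dimension:
Δσ ≈ qD²/(D+z)² = 257×6²/(6+7.2)² = 53.099 kPa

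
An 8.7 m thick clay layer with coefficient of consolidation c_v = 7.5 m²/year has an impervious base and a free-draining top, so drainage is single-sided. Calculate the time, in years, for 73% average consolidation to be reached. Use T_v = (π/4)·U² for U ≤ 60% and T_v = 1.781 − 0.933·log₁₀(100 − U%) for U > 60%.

t ≈ 4.5 years

Drainage path length: H_d = H = 8.7 m (single drainage).
U > 60%: T_v = 1.781 − 0.933·log₁₀(100 − 73) = 0.44554.
t = T_v·H_d²/c_v = 0.44554×8.7²/7.5 = 4.496 years.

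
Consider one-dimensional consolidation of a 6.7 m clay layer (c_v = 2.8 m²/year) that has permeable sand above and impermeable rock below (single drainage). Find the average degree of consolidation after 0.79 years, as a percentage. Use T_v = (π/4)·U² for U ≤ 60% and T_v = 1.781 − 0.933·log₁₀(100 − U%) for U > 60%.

Drainage path length: H_d = H = 6.7 m (single drainage).
T_v = c_v·t/H_d² = 2.8×0.79/6.7² = 0.049276.
T_v = 0.049276 corresponds to the U ≤ 60% branch:
U = √(4T_v/π) = 0.2505

U ≈ 25 %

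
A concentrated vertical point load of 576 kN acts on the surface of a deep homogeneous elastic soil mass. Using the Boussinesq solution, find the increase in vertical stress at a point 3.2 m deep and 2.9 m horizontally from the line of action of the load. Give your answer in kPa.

Boussinesq vertical stress below a point load on an elastic half-space:
Δσ_z = 3P/(2πz²) · [1 + (r/z)²]^(−5/2)
r/z = 2.9/3.2 = 0.90625; [1+(r/z)²]^(−5/2) = 0.22338.
Δσ_z = 3×576/(2π×3.2²) × 0.22338 = 26.857 × 0.22338 = 5.999 kPa

Δσ_z ≈ 6 kPa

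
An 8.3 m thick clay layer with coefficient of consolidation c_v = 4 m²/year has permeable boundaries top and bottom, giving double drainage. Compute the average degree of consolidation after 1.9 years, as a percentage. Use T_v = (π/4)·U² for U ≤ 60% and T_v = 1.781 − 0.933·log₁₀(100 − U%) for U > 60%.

U ≈ 72.7 %

Drainage path length: H_d = H/2 = 4.15 m (double drainage).
T_v = c_v·t/H_d² = 4×1.9/4.15² = 0.44128.
T_v = 0.44128 corresponds to the U > 60% branch:
U = 1 − 10^((1.781 − T_v)/0.933)/100 = 0.7271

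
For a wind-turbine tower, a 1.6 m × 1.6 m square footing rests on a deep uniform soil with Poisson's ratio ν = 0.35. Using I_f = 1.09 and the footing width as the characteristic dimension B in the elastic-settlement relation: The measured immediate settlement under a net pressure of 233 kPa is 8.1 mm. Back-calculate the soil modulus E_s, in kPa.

S_e = q·B·(1−ν²)/E_s · I_f  ⇒  E_s = q·B·(1−ν²)·I_f / S_e.
E_s = 233 × 1.6 × 0.8775 × 1.09 / 0.0081 = 44020 kPa

E_s ≈ 44000 kPa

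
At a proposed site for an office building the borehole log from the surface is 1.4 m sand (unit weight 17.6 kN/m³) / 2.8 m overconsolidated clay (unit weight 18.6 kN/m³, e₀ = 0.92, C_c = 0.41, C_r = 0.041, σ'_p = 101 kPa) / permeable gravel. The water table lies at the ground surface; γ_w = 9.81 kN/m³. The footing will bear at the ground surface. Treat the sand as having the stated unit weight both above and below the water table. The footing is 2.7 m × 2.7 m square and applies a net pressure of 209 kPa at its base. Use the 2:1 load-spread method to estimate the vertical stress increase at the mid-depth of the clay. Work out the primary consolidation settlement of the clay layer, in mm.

Mid-depth of clay below the ground surface: z = 1.4 + 2.8/2 = 2.8 m.
Total vertical stress at mid-clay: σ_v = 17.6×1.4 + 18.6×1.4 = 50.68 kPa.
Pore pressure: u = 9.81×(2.8 − 0) = 27.468 kPa.
Initial effective stress: σ'_0 = σ_v − u = 50.68 − 27.468 = 23.212 kPa.
Stress increase at mid-clay by the 2:1 spreading method:
Δσ = qBL/((B+z)(L+z)) = 209×2.7×2.7/((2.7+2.8)(2.7+2.8)) = 50.367 kPa
Final effective stress: σ'_f = 23.212 + 50.367 = 73.579 kPa.
σ'_f = 73.579 ≤ σ'_p = 101 kPa, so the clay remains overconsolidated and only the recompression index applies:
S_c = C_r·H/(1+e₀)·log₁₀(σ'_f/σ'_0) = 0.041×2.8/1.92×log₁₀(73.579/23.212)
    = 0.05979 × 0.50104 = 0.02996 m

S_c ≈ 30 mm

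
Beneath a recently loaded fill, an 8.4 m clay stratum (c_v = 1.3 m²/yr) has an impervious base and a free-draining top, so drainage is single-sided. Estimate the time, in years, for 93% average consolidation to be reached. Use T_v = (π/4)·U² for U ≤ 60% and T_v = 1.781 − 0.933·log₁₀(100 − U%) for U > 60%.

t ≈ 53.9 years

Drainage path length: H_d = H = 8.4 m (single drainage).
U > 60%: T_v = 1.781 − 0.933·log₁₀(100 − 93) = 0.99252.
t = T_v·H_d²/c_v = 0.99252×8.4²/1.3 = 53.87 years.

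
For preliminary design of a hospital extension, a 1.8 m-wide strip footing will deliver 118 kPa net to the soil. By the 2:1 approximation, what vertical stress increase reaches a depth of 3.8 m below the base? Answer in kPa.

Δσ_z ≈ 37.9 kPa

By the 2:1 method the load spreads at 1 horizontal : 2 vertical, so at depth z the loaded area has grown by z in each plan dimension:
Δσ = qB/(B+z) = 118×1.8/(1.8+3.8) = 37.929 kPa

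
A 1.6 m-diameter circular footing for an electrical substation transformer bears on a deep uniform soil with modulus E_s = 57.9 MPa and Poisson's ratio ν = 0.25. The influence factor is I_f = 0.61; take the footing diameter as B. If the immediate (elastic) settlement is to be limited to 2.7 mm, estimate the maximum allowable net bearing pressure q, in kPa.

E_s = 57.9 MPa = 57900 kPa.
S_e = q·B·(1−ν²)/E_s · I_f  ⇒  q = S_e·E_s / (B·(1−ν²)·I_f).
q = 0.0027 × 57900 / (1.6 × 0.9375 × 0.61) = 170.9 kPa

q ≈ 171 kPa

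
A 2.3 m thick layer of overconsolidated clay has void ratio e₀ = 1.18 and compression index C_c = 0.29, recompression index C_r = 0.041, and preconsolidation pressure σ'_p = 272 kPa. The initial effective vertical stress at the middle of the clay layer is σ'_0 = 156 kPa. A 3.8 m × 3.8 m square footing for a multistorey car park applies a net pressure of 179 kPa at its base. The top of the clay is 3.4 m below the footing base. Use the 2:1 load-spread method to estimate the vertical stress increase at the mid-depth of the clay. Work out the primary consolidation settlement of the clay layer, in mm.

S_c ≈ 4 mm

Mid-depth of clay below the footing base: z = 3.4 + 2.3/2 = 4.55 m.
Stress increase at mid-clay by the 2:1 spreading method:
Δσ = qBL/((B+z)(L+z)) = 179×3.8×3.8/((3.8+4.55)(3.8+4.55)) = 37.072 kPa
Final effective stress: σ'_f = 156 + 37.072 = 193.07 kPa.
σ'_f = 193.07 ≤ σ'_p = 272 kPa, so the clay remains overconsolidated and only the recompression index applies:
S_c = C_r·H/(1+e₀)·log₁₀(σ'_f/σ'_0) = 0.041×2.3/2.18×log₁₀(193.07/156)
    = 0.043255 × 0.09259 = 0.004005 m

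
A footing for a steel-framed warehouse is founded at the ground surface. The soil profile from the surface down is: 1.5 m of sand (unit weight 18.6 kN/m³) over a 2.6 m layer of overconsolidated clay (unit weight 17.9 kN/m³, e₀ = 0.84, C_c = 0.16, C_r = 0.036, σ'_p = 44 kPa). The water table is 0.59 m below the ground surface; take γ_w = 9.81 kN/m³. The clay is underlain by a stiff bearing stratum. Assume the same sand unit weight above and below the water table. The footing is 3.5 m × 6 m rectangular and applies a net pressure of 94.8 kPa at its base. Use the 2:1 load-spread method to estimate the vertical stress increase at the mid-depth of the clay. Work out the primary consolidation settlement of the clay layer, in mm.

S_c ≈ 47.8 mm

Mid-depth of clay below the ground surface: z = 1.5 + 2.6/2 = 2.8 m.
Total vertical stress at mid-clay: σ_v = 18.6×1.5 + 17.9×1.3 = 51.17 kPa.
Pore pressure: u = 9.81×(2.8 − 0.59) = 21.68 kPa.
Initial effective stress: σ'_0 = σ_v − u = 51.17 − 21.68 = 29.49 kPa.
Stress increase at mid-clay by the 2:1 spreading method:
Δσ = qBL/((B+z)(L+z)) = 94.8×3.5×6/((3.5+2.8)(6+2.8)) = 35.909 kPa
Final effective stress: σ'_f = 29.49 + 35.909 = 65.399 kPa.
σ'_f = 65.399 > σ'_p = 44 kPa, so the stress path crosses the preconsolidation pressure — recompression up to σ'_p, then virgin compression beyond:
S_c = H/(1+e₀)·[C_r·log₁₀(σ'_p/σ'_0) + C_c·log₁₀(σ'_f/σ'_p)]
    = 2.6/1.84 × [0.036×log₁₀(44/29.49) + 0.16×log₁₀(65.399/44)]
    = 1.413 × [0.006256 + 0.027539] = 0.04775 m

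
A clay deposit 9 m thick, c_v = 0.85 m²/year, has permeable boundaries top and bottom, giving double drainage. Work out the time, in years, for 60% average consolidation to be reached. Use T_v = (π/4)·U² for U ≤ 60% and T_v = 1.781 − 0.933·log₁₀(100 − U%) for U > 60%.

t ≈ 6.74 years

Drainage path length: H_d = H/2 = 4.5 m (double drainage).
U ≤ 60%: T_v = (π/4)·U² = (π/4)×0.6² = 0.28274.
t = T_v·H_d²/c_v = 0.28274×4.5²/0.85 = 6.736 years.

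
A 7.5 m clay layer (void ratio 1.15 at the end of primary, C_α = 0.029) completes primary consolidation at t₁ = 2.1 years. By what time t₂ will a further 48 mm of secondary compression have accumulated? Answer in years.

S_s = C_α·H/(1+e_p)·log₁₀(t₂/t₁) ⇒ log₁₀(t₂/t₁) = S_s·(1+e_p)/(C_α·H).
log₁₀(t₂/t₁) = 0.048 × (1+1.15) / (0.029×7.5) = 0.4745
t₂ = t₁ × 10^0.4745 = 2.1 × 2.982 = 6.262 years

t₂ ≈ 6.26 years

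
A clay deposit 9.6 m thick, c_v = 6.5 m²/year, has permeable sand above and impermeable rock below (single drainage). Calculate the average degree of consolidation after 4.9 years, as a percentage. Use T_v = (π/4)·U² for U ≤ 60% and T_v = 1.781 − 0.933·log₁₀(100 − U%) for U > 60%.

U ≈ 65.4 %

Drainage path length: H_d = H = 9.6 m (single drainage).
T_v = c_v·t/H_d² = 6.5×4.9/9.6² = 0.34559.
T_v = 0.34559 corresponds to the U > 60% branch:
U = 1 − 10^((1.781 − T_v)/0.933)/100 = 0.6545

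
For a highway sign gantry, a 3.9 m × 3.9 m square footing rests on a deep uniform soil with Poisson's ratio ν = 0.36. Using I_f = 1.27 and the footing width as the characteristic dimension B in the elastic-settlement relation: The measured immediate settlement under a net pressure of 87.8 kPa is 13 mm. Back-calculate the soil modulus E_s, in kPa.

S_e = q·B·(1−ν²)/E_s · I_f  ⇒  E_s = q·B·(1−ν²)·I_f / S_e.
E_s = 87.8 × 3.9 × 0.8704 × 1.27 / 0.013 = 29120 kPa

E_s ≈ 29100 kPa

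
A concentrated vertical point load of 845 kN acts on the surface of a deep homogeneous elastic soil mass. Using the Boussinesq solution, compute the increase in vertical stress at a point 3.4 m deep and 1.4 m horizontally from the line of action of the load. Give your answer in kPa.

Boussinesq vertical stress below a point load on an elastic half-space:
Δσ_z = 3P/(2πz²) · [1 + (r/z)²]^(−5/2)
r/z = 1.4/3.4 = 0.41176; [1+(r/z)²]^(−5/2) = 0.67601.
Δσ_z = 3×845/(2π×3.4²) × 0.67601 = 34.901 × 0.67601 = 23.59 kPa

Δσ_z ≈ 23.6 kPa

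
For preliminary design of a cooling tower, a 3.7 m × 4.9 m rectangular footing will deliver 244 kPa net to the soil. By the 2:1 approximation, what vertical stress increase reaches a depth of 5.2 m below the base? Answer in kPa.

Δσ_z ≈ 49.2 kPa

By the 2:1 method the load spreads at 1 horizontal : 2 vertical, so at depth z the loaded area has grown by z in each plan dimension:
Δσ = qBL/((B+z)(L+z)) = 244×3.7×4.9/((3.7+5.2)(4.9+5.2)) = 49.213 kPa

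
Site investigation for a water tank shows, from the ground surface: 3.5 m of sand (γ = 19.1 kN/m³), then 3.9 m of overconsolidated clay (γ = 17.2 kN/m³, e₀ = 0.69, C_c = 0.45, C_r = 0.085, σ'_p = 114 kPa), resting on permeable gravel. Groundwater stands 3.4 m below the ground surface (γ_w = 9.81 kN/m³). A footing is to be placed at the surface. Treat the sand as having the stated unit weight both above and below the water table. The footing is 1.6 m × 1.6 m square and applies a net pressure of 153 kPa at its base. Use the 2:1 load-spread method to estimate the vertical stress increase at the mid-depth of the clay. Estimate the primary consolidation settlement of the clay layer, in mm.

Mid-depth of clay below the ground surface: z = 3.5 + 3.9/2 = 5.45 m.
Total vertical stress at mid-clay: σ_v = 19.1×3.5 + 17.2×1.95 = 100.39 kPa.
Pore pressure: u = 9.81×(5.45 − 3.4) = 20.11 kPa.
Initial effective stress: σ'_0 = σ_v − u = 100.39 − 20.11 = 80.28 kPa.
Stress increase at mid-clay by the 2:1 spreading method:
Δσ = qBL/((B+z)(L+z)) = 153×1.6×1.6/((1.6+5.45)(1.6+5.45)) = 7.8805 kPa
Final effective stress: σ'_f = 80.28 + 7.8805 = 88.16 kPa.
σ'_f = 88.16 ≤ σ'_p = 114 kPa, so the clay remains overconsolidated and only the recompression index applies:
S_c = C_r·H/(1+e₀)·log₁₀(σ'_f/σ'_0) = 0.085×3.9/1.69×log₁₀(88.16/80.28)
    = 0.19615 × 0.040664 = 0.007976 m

S_c ≈ 7.98 mm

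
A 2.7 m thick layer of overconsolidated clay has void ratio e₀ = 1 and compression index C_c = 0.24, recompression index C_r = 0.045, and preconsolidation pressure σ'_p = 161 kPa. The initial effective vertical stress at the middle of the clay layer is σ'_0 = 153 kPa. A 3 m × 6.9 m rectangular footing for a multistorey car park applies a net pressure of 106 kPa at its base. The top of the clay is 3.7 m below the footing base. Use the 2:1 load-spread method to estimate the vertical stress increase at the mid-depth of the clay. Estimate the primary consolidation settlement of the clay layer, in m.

S_c ≈ 0.0137 m

Mid-depth of clay below the footing base: z = 3.7 + 2.7/2 = 5.05 m.
Stress increase at mid-clay by the 2:1 spreading method:
Δσ = qBL/((B+z)(L+z)) = 106×3×6.9/((3+5.05)(6.9+5.05)) = 22.809 kPa
Final effective stress: σ'_f = 153 + 22.809 = 175.81 kPa.
σ'_f = 175.81 > σ'_p = 161 kPa, so the stress path crosses the preconsolidation pressure — recompression up to σ'_p, then virgin compression beyond:
S_c = H/(1+e₀)·[C_r·log₁₀(σ'_p/σ'_0) + C_c·log₁₀(σ'_f/σ'_p)]
    = 2.7/2 × [0.045×log₁₀(161/153) + 0.24×log₁₀(175.81/161)]
    = 1.35 × [0.00099605 + 0.0091722] = 0.01373 m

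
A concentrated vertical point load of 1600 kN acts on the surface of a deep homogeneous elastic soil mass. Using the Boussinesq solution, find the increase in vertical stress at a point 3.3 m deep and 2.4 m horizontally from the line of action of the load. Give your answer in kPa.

Δσ_z ≈ 24.3 kPa

Boussinesq vertical stress below a point load on an elastic half-space:
Δσ_z = 3P/(2πz²) · [1 + (r/z)²]^(−5/2)
r/z = 2.4/3.3 = 0.72727; [1+(r/z)²]^(−5/2) = 0.34597.
Δσ_z = 3×1600/(2π×3.3²) × 0.34597 = 70.151 × 0.34597 = 24.27 kPa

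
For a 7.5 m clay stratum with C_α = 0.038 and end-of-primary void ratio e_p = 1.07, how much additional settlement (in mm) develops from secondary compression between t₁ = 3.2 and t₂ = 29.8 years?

S_s ≈ 133 mm

Secondary compression: S_s = C_α·H/(1+e_p)·log₁₀(t₂/t₁)
S_s = 0.038×7.5/(1+1.07)×log₁₀(29.8/3.2)
    = 0.1377 × 0.9691 = 0.1334 m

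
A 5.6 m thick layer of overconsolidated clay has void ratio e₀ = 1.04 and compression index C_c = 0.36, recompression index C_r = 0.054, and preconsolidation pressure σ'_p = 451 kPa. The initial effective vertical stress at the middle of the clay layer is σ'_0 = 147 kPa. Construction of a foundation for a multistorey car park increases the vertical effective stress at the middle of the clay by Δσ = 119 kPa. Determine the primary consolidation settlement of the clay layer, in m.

Final effective stress: σ'_f = 147 + 119 = 266 kPa.
σ'_f = 266 ≤ σ'_p = 451 kPa, so the clay remains overconsolidated and only the recompression index applies:
S_c = C_r·H/(1+e₀)·log₁₀(σ'_f/σ'_0) = 0.054×5.6/2.04×log₁₀(266/147)
    = 0.14824 × 0.25756 = 0.03818 m

S_c ≈ 0.0382 m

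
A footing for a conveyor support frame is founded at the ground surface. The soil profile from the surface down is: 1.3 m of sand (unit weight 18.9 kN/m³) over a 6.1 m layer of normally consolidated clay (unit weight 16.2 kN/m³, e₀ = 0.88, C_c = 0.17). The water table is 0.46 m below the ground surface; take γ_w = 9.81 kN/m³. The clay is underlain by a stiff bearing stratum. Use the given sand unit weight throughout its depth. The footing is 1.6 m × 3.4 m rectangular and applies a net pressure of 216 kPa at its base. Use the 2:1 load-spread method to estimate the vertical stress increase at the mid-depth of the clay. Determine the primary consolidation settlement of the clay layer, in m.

Mid-depth of clay below the ground surface: z = 1.3 + 6.1/2 = 4.35 m.
Total vertical stress at mid-clay: σ_v = 18.9×1.3 + 16.2×3.05 = 73.98 kPa.
Pore pressure: u = 9.81×(4.35 − 0.46) = 38.161 kPa.
Initial effective stress: σ'_0 = σ_v − u = 73.98 − 38.161 = 35.819 kPa.
Stress increase at mid-clay by the 2:1 spreading method:
Δσ = qBL/((B+z)(L+z)) = 216×1.6×3.4/((1.6+4.35)(3.4+4.35)) = 25.482 kPa
Final effective stress: σ'_f = σ'_0 + Δσ = 35.819 + 25.482 = 61.301 kPa.
Normally consolidated clay, so the full stress increment lies on the virgin compression line:
S_c = C_c·H/(1+e₀)·log₁₀(σ'_f/σ'_0) = 0.17×6.1/(1+0.88)×log₁₀(61.301/35.819)
    = 0.5516 × 0.23335 = 0.1287 m

S_c ≈ 0.129 m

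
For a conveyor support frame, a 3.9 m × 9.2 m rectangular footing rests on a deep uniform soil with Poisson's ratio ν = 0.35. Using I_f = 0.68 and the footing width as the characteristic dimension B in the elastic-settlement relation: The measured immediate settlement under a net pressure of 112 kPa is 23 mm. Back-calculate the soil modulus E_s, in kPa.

S_e = q·B·(1−ν²)/E_s · I_f  ⇒  E_s = q·B·(1−ν²)·I_f / S_e.
E_s = 112 × 3.9 × 0.8775 × 0.68 / 0.023 = 11330 kPa

E_s ≈ 11300 kPa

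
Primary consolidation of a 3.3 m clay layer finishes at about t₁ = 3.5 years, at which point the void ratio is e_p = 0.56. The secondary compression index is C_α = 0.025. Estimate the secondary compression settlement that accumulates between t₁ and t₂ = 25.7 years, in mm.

S_s ≈ 45.8 mm

Secondary compression: S_s = C_α·H/(1+e_p)·log₁₀(t₂/t₁)
S_s = 0.025×3.3/(1+0.56)×log₁₀(25.7/3.5)
    = 0.05288 × 0.8659 = 0.04579 m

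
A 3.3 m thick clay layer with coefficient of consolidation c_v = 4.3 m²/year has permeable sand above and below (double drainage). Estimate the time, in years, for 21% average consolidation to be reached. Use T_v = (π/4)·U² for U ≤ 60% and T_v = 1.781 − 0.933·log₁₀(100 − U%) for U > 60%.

Drainage path length: H_d = H/2 = 1.65 m (double drainage).
U ≤ 60%: T_v = (π/4)·U² = (π/4)×0.21² = 0.034636.
t = T_v·H_d²/c_v = 0.034636×1.65²/4.3 = 0.02193 years.

t ≈ 0.0219 years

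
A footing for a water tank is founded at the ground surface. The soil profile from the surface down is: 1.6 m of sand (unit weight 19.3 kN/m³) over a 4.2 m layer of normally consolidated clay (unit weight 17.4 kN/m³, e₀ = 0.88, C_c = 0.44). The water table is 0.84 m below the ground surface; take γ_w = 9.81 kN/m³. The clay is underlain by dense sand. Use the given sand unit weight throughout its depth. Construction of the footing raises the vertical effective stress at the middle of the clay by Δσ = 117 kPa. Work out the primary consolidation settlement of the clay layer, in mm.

S_c ≈ 589 mm

Mid-depth of clay below the ground surface: z = 1.6 + 4.2/2 = 3.7 m.
Total vertical stress at mid-clay: σ_v = 19.3×1.6 + 17.4×2.1 = 67.42 kPa.
Pore pressure: u = 9.81×(3.7 − 0.84) = 28.057 kPa.
Initial effective stress: σ'_0 = σ_v − u = 67.42 − 28.057 = 39.363 kPa.
Final effective stress: σ'_f = σ'_0 + Δσ = 39.363 + 117 = 156.36 kPa.
Normally consolidated clay, so the full stress increment lies on the virgin compression line:
S_c = C_c·H/(1+e₀)·log₁₀(σ'_f/σ'_0) = 0.44×4.2/(1+0.88)×log₁₀(156.36/39.363)
    = 0.98298 × 0.59904 = 0.5888 m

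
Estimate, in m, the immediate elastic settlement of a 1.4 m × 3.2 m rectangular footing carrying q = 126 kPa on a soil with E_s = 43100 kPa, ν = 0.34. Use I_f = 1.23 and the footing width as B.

Immediate (elastic) settlement: S_e = q·B·(1−ν²)/E_s · I_f.
S_e = 126 × 1.4 × (1 − 0.34²) / 43100 × 1.23
    = 126 × 1.4 × 0.8844 / 43100 × 1.23
    = 0.004452 m

S_e ≈ 0.00445 m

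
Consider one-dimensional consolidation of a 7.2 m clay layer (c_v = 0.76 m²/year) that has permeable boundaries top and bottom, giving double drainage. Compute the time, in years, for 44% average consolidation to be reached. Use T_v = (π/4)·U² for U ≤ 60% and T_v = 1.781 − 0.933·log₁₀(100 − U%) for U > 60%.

Drainage path length: H_d = H/2 = 3.6 m (double drainage).
U ≤ 60%: T_v = (π/4)·U² = (π/4)×0.44² = 0.15205.
t = T_v·H_d²/c_v = 0.15205×3.6²/0.76 = 2.593 years.

t ≈ 2.59 years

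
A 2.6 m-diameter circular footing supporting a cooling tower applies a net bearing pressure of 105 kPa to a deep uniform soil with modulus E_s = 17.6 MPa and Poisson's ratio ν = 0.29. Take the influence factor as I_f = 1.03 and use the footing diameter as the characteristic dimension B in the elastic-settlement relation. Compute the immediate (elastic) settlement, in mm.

S_e ≈ 14.6 mm

Immediate (elastic) settlement: S_e = q·B·(1−ν²)/E_s · I_f.
E_s = 17.6 MPa = 17600 kPa.
S_e = 105 × 2.6 × (1 − 0.29²) / 17600 × 1.03
    = 105 × 2.6 × 0.9159 / 17600 × 1.03
    = 0.01463 m = 14.63 mm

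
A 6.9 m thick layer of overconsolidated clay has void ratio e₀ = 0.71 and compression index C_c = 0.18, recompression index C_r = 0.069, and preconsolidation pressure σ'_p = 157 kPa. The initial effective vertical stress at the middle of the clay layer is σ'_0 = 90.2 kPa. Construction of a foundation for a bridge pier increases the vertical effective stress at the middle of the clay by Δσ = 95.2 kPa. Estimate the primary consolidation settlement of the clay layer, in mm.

Final effective stress: σ'_f = 90.2 + 95.2 = 185.4 kPa.
σ'_f = 185.4 > σ'_p = 157 kPa, so the stress path crosses the preconsolidation pressure — recompression up to σ'_p, then virgin compression beyond:
S_c = H/(1+e₀)·[C_r·log₁₀(σ'_p/σ'_0) + C_c·log₁₀(σ'_f/σ'_p)]
    = 6.9/1.71 × [0.069×log₁₀(157/90.2) + 0.18×log₁₀(185.4/157)]
    = 4.0351 × [0.016608 + 0.012998] = 0.1195 m

S_c ≈ 119 mm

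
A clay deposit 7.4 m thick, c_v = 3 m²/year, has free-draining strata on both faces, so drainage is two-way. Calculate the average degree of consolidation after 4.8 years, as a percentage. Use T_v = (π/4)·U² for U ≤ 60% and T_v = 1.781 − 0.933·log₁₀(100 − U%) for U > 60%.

Drainage path length: H_d = H/2 = 3.7 m (double drainage).
T_v = c_v·t/H_d² = 3×4.8/3.7² = 1.0519.
T_v = 1.0519 corresponds to the U > 60% branch:
U = 1 − 10^((1.781 − T_v)/0.933)/100 = 0.9395

U ≈ 94 %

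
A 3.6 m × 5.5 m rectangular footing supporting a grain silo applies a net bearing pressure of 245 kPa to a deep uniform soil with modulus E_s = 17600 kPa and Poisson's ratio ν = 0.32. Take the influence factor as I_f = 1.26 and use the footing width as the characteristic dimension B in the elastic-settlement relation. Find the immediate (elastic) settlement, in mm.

S_e ≈ 56.7 mm

Immediate (elastic) settlement: S_e = q·B·(1−ν²)/E_s · I_f.
S_e = 245 × 3.6 × (1 − 0.32²) / 17600 × 1.26
    = 245 × 3.6 × 0.8976 / 17600 × 1.26
    = 0.05668 m = 56.68 mm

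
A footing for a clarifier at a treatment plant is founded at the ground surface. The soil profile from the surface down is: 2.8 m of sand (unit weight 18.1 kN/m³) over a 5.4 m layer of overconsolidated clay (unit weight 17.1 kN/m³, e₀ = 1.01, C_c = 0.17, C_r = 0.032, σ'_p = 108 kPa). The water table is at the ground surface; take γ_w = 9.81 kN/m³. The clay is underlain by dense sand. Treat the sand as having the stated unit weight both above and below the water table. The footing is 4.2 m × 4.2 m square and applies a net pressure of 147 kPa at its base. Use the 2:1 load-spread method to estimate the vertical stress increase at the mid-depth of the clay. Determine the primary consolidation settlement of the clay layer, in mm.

S_c ≈ 18.5 mm

Mid-depth of clay below the ground surface: z = 2.8 + 5.4/2 = 5.5 m.
Total vertical stress at mid-clay: σ_v = 18.1×2.8 + 17.1×2.7 = 96.85 kPa.
Pore pressure: u = 9.81×(5.5 − 0) = 53.955 kPa.
Initial effective stress: σ'_0 = σ_v − u = 96.85 − 53.955 = 42.895 kPa.
Stress increase at mid-clay by the 2:1 spreading method:
Δσ = qBL/((B+z)(L+z)) = 147×4.2×4.2/((4.2+5.5)(4.2+5.5)) = 27.56 kPa
Final effective stress: σ'_f = 42.895 + 27.56 = 70.455 kPa.
σ'_f = 70.455 ≤ σ'_p = 108 kPa, so the clay remains overconsolidated and only the recompression index applies:
S_c = C_r·H/(1+e₀)·log₁₀(σ'_f/σ'_0) = 0.032×5.4/2.01×log₁₀(70.455/42.895)
    = 0.085971 × 0.21551 = 0.01853 m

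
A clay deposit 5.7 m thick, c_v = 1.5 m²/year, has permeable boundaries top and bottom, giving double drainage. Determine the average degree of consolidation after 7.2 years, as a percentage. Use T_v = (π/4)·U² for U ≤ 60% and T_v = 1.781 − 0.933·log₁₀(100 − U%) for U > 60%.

U ≈ 97 %

Drainage path length: H_d = H/2 = 2.85 m (double drainage).
T_v = c_v·t/H_d² = 1.5×7.2/2.85² = 1.3296.
T_v = 1.3296 corresponds to the U > 60% branch:
U = 1 − 10^((1.781 − T_v)/0.933)/100 = 0.9695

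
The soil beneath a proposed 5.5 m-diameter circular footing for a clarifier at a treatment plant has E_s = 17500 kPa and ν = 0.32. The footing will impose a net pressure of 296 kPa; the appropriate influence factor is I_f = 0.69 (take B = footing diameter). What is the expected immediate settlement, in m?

Immediate (elastic) settlement: S_e = q·B·(1−ν²)/E_s · I_f.
S_e = 296 × 5.5 × (1 − 0.32²) / 17500 × 0.69
    = 296 × 5.5 × 0.8976 / 17500 × 0.69
    = 0.05762 m

S_e ≈ 0.0576 m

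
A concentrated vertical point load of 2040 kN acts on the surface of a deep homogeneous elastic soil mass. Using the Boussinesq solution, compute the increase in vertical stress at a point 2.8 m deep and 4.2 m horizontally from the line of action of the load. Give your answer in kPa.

Boussinesq vertical stress below a point load on an elastic half-space:
Δσ_z = 3P/(2πz²) · [1 + (r/z)²]^(−5/2)
r/z = 4.2/2.8 = 1.5; [1+(r/z)²]^(−5/2) = 0.052516.
Δσ_z = 3×2040/(2π×2.8²) × 0.052516 = 124.24 × 0.052516 = 6.525 kPa

Δσ_z ≈ 6.52 kPa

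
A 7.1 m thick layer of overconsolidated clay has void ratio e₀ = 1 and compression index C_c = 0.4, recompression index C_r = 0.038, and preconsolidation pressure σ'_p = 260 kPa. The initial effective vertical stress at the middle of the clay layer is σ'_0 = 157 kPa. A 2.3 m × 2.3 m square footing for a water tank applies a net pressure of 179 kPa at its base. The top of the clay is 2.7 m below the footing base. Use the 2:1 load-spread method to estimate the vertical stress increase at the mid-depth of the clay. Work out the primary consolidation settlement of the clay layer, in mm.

S_c ≈ 4.64 mm

Mid-depth of clay below the footing base: z = 2.7 + 7.1/2 = 6.25 m.
Stress increase at mid-clay by the 2:1 spreading method:
Δσ = qBL/((B+z)(L+z)) = 179×2.3×2.3/((2.3+6.25)(2.3+6.25)) = 12.953 kPa
Final effective stress: σ'_f = 157 + 12.953 = 169.95 kPa.
σ'_f = 169.95 ≤ σ'_p = 260 kPa, so the clay remains overconsolidated and only the recompression index applies:
S_c = C_r·H/(1+e₀)·log₁₀(σ'_f/σ'_0) = 0.038×7.1/2×log₁₀(169.95/157)
    = 0.1349 × 0.034422 = 0.004644 m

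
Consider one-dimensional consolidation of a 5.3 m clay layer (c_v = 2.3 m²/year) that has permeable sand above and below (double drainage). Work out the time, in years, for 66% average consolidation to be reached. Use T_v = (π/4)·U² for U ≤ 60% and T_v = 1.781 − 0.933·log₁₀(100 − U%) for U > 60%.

Drainage path length: H_d = H/2 = 2.65 m (double drainage).
U > 60%: T_v = 1.781 − 0.933·log₁₀(100 − 66) = 0.35213.
t = T_v·H_d²/c_v = 0.35213×2.65²/2.3 = 1.075 years.

t ≈ 1.08 years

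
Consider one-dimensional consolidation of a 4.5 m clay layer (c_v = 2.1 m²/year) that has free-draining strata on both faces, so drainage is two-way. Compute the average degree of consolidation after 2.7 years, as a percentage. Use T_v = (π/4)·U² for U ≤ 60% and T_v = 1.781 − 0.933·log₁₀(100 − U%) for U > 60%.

Drainage path length: H_d = H/2 = 2.25 m (double drainage).
T_v = c_v·t/H_d² = 2.1×2.7/2.25² = 1.12.
T_v = 1.12 corresponds to the U > 60% branch:
U = 1 − 10^((1.781 − T_v)/0.933)/100 = 0.9489

U ≈ 94.9 %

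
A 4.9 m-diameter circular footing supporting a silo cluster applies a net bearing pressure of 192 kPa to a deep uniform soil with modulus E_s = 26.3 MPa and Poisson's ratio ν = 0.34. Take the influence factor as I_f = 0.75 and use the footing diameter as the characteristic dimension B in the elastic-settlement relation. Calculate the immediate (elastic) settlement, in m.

Immediate (elastic) settlement: S_e = q·B·(1−ν²)/E_s · I_f.
E_s = 26.3 MPa = 26300 kPa.
S_e = 192 × 4.9 × (1 − 0.34²) / 26300 × 0.75
    = 192 × 4.9 × 0.8844 / 26300 × 0.75
    = 0.02373 m

S_e ≈ 0.0237 m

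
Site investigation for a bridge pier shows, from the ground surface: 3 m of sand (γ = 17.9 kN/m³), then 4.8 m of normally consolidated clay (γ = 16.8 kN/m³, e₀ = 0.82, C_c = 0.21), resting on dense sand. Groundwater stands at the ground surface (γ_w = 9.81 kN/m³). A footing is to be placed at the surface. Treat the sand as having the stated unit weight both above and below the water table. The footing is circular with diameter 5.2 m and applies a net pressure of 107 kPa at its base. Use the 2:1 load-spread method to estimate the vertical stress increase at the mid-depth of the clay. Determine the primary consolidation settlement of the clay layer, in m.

S_c ≈ 0.117 m

Mid-depth of clay below the ground surface: z = 3 + 4.8/2 = 5.4 m.
Total vertical stress at mid-clay: σ_v = 17.9×3 + 16.8×2.4 = 94.02 kPa.
Pore pressure: u = 9.81×(5.4 − 0) = 52.974 kPa.
Initial effective stress: σ'_0 = σ_v − u = 94.02 − 52.974 = 41.046 kPa.
Stress increase at mid-clay by the 2:1 spreading method:
Δσ ≈ qD²/(D+z)² = 107×5.2²/(5.2+5.4)² = 25.75 kPa
Final effective stress: σ'_f = σ'_0 + Δσ = 41.046 + 25.75 = 66.796 kPa.
Normally consolidated clay, so the full stress increment lies on the virgin compression line:
S_c = C_c·H/(1+e₀)·log₁₀(σ'_f/σ'_0) = 0.21×4.8/(1+0.82)×log₁₀(66.796/41.046)
    = 0.55385 × 0.21148 = 0.1171 m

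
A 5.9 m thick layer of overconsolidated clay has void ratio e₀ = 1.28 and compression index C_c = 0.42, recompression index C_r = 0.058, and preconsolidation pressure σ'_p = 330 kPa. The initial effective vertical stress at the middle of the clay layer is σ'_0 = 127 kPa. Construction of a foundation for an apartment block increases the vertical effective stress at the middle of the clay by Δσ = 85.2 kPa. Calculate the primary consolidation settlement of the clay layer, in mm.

S_c ≈ 33.5 mm

Final effective stress: σ'_f = 127 + 85.2 = 212.2 kPa.
σ'_f = 212.2 ≤ σ'_p = 330 kPa, so the clay remains overconsolidated and only the recompression index applies:
S_c = C_r·H/(1+e₀)·log₁₀(σ'_f/σ'_0) = 0.058×5.9/2.28×log₁₀(212.2/127)
    = 0.15009 × 0.22294 = 0.03346 m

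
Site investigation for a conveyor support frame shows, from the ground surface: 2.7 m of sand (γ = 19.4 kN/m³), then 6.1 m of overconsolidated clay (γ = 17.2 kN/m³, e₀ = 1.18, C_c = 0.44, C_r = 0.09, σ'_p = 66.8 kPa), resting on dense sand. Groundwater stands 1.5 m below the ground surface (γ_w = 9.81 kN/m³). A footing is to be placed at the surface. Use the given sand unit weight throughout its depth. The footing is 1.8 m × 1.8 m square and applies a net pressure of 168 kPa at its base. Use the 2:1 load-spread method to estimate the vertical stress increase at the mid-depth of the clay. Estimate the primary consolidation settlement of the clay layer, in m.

Mid-depth of clay below the ground surface: z = 2.7 + 6.1/2 = 5.75 m.
Total vertical stress at mid-clay: σ_v = 19.4×2.7 + 17.2×3.05 = 104.84 kPa.
Pore pressure: u = 9.81×(5.75 − 1.5) = 41.693 kPa.
Initial effective stress: σ'_0 = σ_v − u = 104.84 − 41.693 = 63.147 kPa.
Stress increase at mid-clay by the 2:1 spreading method:
Δσ = qBL/((B+z)(L+z)) = 168×1.8×1.8/((1.8+5.75)(1.8+5.75)) = 9.5491 kPa
Final effective stress: σ'_f = 63.147 + 9.5491 = 72.696 kPa.
σ'_f = 72.696 > σ'_p = 66.8 kPa, so the stress path crosses the preconsolidation pressure — recompression up to σ'_p, then virgin compression beyond:
S_c = H/(1+e₀)·[C_r·log₁₀(σ'_p/σ'_0) + C_c·log₁₀(σ'_f/σ'_p)]
    = 6.1/2.18 × [0.09×log₁₀(66.8/63.147) + 0.44×log₁₀(72.696/66.8)]
    = 2.7982 × [0.0021981 + 0.016163] = 0.05138 m

S_c ≈ 0.0514 m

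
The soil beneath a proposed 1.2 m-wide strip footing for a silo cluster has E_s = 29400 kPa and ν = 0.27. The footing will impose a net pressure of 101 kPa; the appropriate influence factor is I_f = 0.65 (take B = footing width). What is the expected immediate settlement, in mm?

Immediate (elastic) settlement: S_e = q·B·(1−ν²)/E_s · I_f.
S_e = 101 × 1.2 × (1 − 0.27²) / 29400 × 0.65
    = 101 × 1.2 × 0.9271 / 29400 × 0.65
    = 0.002484 m = 2.484 mm

S_e ≈ 2.48 mm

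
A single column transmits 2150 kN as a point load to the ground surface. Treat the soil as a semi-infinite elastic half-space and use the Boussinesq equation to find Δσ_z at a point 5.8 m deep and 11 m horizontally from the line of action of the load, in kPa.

Boussinesq vertical stress below a point load on an elastic half-space:
Δσ_z = 3P/(2πz²) · [1 + (r/z)²]^(−5/2)
r/z = 11/5.8 = 1.8966; [1+(r/z)²]^(−5/2) = 0.022072.
Δσ_z = 3×2150/(2π×5.8²) × 0.022072 = 30.516 × 0.022072 = 0.6735 kPa

Δσ_z ≈ 0.674 kPa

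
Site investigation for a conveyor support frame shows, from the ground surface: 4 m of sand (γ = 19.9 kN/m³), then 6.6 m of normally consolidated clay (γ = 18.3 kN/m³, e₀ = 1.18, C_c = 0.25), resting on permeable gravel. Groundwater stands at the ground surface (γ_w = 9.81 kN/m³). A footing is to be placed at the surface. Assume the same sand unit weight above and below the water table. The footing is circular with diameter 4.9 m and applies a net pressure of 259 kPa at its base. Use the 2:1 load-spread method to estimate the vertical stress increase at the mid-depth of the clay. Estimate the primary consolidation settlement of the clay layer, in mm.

Mid-depth of clay below the ground surface: z = 4 + 6.6/2 = 7.3 m.
Total vertical stress at mid-clay: σ_v = 19.9×4 + 18.3×3.3 = 139.99 kPa.
Pore pressure: u = 9.81×(7.3 − 0) = 71.613 kPa.
Initial effective stress: σ'_0 = σ_v − u = 139.99 − 71.613 = 68.377 kPa.
Stress increase at mid-clay by the 2:1 spreading method:
Δσ ≈ qD²/(D+z)² = 259×4.9²/(4.9+7.3)² = 41.78 kPa
Final effective stress: σ'_f = σ'_0 + Δσ = 68.377 + 41.78 = 110.16 kPa.
Normally consolidated clay, so the full stress increment lies on the virgin compression line:
S_c = C_c·H/(1+e₀)·log₁₀(σ'_f/σ'_0) = 0.25×6.6/(1+1.18)×log₁₀(110.16/68.377)
    = 0.75688 × 0.20711 = 0.1568 m

S_c ≈ 157 mm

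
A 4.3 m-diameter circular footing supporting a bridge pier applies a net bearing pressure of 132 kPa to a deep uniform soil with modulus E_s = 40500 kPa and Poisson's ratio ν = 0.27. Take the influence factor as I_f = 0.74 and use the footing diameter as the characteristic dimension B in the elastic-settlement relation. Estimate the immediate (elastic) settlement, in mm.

S_e ≈ 9.61 mm

Immediate (elastic) settlement: S_e = q·B·(1−ν²)/E_s · I_f.
S_e = 132 × 4.3 × (1 − 0.27²) / 40500 × 0.74
    = 132 × 4.3 × 0.9271 / 40500 × 0.74
    = 0.009615 m = 9.615 mm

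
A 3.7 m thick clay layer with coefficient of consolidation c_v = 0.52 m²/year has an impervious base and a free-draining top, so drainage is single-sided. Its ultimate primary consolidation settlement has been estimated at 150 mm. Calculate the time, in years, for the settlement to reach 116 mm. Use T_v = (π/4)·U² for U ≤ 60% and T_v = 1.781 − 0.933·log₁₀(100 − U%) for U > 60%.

Drainage path length: H_d = H = 3.7 m (single drainage).
U = S(t)/S_ult = 116/150 = 0.7733.
U > 60%: T_v = 1.781 − 0.933·log₁₀(100 − 77.333) = 0.51642.
t = T_v·H_d²/c_v = 0.51642×3.7²/0.52 = 13.6 years.

t ≈ 13.6 years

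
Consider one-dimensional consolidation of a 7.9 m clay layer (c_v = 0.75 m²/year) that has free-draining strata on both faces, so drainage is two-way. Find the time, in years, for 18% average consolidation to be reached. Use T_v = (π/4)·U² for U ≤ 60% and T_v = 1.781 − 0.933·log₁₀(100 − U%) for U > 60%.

t ≈ 0.529 years

Drainage path length: H_d = H/2 = 3.95 m (double drainage).
U ≤ 60%: T_v = (π/4)·U² = (π/4)×0.18² = 0.025447.
t = T_v·H_d²/c_v = 0.025447×3.95²/0.75 = 0.5294 years.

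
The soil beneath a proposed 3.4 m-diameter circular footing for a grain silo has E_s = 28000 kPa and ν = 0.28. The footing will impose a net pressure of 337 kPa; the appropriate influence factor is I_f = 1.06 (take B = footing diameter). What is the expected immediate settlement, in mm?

Immediate (elastic) settlement: S_e = q·B·(1−ν²)/E_s · I_f.
S_e = 337 × 3.4 × (1 − 0.28²) / 28000 × 1.06
    = 337 × 3.4 × 0.9216 / 28000 × 1.06
    = 0.03998 m = 39.98 mm

S_e ≈ 40 mm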